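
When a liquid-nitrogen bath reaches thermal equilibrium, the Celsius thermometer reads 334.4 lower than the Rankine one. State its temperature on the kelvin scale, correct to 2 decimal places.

Let x be the Rankine reading; then the Celsius reading is 5/9·x - 273.15.
(5/9·x - 273.15) - x = -334.4  ⇒  (-4/9)·x = -61.25  ⇒  x = 137.8125°R.
In Celsius: (137.8125 - 491.67) × 5/9 = -196.5875°C.
In kelvin: -196.5875 + 273.15 = 76.56 K.

76.56 K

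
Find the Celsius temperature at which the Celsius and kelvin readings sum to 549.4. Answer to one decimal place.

Let C be the Celsius reading. The kelvin reading is K = 1·C + 273.15.
Require C + K = 549.4: (2)·C + 273.15 = 549.4.
C = (549.4 - 273.15) / (2) = 138.1.

138.1°C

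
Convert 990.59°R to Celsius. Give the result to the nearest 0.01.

In Celsius: (990.59 - 491.67) × 5/9 = 277.1778°C.

277.18°C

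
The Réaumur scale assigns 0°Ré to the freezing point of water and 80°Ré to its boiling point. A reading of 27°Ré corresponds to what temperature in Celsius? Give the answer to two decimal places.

33.75°C

Linear interpolation between the fixed points: C = (27 - 0) × 100 / (80 - 0) = 33.7500°C.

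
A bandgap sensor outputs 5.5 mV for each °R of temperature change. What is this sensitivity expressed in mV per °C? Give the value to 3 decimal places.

9.900 mV per °C

The quantity depends on a temperature interval, so only the ratio of degree sizes applies; the offset between the scales is irrelevant.
A change of 1°C is a change of 1.8°R, so per °C the value is 5.5 × 1.8 = 9.900.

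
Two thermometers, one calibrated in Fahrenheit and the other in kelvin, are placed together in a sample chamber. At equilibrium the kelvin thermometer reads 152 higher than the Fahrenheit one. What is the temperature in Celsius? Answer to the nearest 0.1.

Let x be the Fahrenheit reading; then the kelvin reading is 5/9·x + 255.372.
(5/9·x + 255.372) - x = 152  ⇒  (-4/9)·x = -103.372  ⇒  x = 232.5875°F.
In Celsius: (232.5875 - 32) × 5/9 = 111.4°C.

111.4°C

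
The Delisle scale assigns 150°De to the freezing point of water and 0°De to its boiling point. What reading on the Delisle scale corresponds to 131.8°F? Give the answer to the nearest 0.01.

First in Celsius: (131.8 - 32) × 5/9 = 55.4444°C.
Linearly onto the Delisle scale: 150 + (55.4444 / 100) × (0 - 150) = 66.83°De.

66.83°De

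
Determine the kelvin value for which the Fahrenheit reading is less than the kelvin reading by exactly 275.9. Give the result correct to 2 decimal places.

229.71 K

Let K be the kelvin reading. The Fahrenheit reading is F = 1.8·K - 459.67.
Require F - K = -275.9: (0.8)·K - 459.67 = -275.9.
K = (-275.9 + 459.67) / (0.8) = 229.71.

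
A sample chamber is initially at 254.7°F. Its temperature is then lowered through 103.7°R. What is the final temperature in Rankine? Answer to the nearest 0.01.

Initial temperature in Celsius: (254.7 - 32) × 5/9 = 123.7222°C.
The 103.7°R change is an interval, so only the factor 5/9 applies: -103.7 × 5/9 = -57.6111°C.
Final Celsius temperature: 123.7222 - 57.6111 = 66.1111°C.
In Rankine: 66.1111 × 1.8 + 491.67 = 610.67°R.

610.67°R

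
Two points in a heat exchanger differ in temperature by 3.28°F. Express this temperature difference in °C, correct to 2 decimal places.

1.82°C

Only the scale ratio 5/9 matters for a change in temperature.
3.28 × 5/9 = 1.82.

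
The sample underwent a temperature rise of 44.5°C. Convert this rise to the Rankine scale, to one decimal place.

An interval of 1°C corresponds to 1.8°R.
44.5 × 1.8 = 80.1.

80.1°R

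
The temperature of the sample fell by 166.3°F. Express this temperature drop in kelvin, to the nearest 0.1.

Only the scale ratio 5/9 matters for a change in temperature.
166.3 × 5/9 = 92.4.

92.4 K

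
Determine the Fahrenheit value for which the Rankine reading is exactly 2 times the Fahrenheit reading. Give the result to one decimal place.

459.7°F

Let F be the Fahrenheit reading. The Rankine reading is R = 1·F + 459.67.
Require R = 2·F: 1·F + 459.67 = 2·F.
(-1)·F = -459.67  ⇒  F = 459.7.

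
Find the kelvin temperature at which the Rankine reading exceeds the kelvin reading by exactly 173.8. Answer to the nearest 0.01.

217.25 K

Let K be the kelvin reading. The Rankine reading is R = 1.8·K.
Require R - K = 173.8: (0.8)·K = 173.8.
K = (173.8) / (0.8) = 217.25.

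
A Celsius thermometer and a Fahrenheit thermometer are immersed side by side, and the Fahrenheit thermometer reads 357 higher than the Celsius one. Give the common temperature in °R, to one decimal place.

1222.9°R

Let x be the Celsius reading; then the Fahrenheit reading is 1.8·x + 32.
(1.8·x + 32) - x = 357  ⇒  (0.8)·x = 325  ⇒  x = 406.2500°C.
In Rankine: 406.2500 × 1.8 + 491.67 = 1222.9°R.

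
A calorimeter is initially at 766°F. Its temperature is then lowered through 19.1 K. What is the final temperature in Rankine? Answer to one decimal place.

1191.3°R

Initial temperature in Celsius: (766 - 32) × 5/9 = 407.7778°C.
The 19.1 K change is an interval; Kelvin and Celsius degrees are the same size, so ΔC = -19.1°C.
Final Celsius temperature: 407.7778 - 19.1000 = 388.6778°C.
In Rankine: 388.6778 × 1.8 + 491.67 = 1191.3°R.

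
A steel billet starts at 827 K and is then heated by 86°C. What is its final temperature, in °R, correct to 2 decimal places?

1643.40°R

Initial temperature in Celsius: 827 - 273.15 = 553.8500°C.
Final Celsius temperature: 553.8500 + 86.0000 = 639.8500°C.
In Rankine: 639.8500 × 1.8 + 491.67 = 1643.40°R.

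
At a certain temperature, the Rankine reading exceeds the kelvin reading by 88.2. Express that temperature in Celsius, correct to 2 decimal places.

-162.90°C

Let x be the Rankine reading; then the kelvin reading is 5/9·x.
(5/9·x) - x = -88.2  ⇒  (-4/9)·x = -88.2  ⇒  x = 198.4500°R.
In Celsius: (198.45 - 491.67) × 5/9 = -162.90°C.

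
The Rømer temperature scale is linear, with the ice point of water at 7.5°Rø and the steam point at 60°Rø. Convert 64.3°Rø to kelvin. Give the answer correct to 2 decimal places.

Linear interpolation between the fixed points: C = (64.3 - 7.5) × 100 / (60 - 7.5) = 108.1905°C.
Then 108.1905 + 273.15 = 381.34 K.

381.34 K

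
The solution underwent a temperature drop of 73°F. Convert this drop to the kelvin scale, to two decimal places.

40.56 K

Only the scale ratio 5/9 matters for a change in temperature.
73 × 5/9 = 40.56.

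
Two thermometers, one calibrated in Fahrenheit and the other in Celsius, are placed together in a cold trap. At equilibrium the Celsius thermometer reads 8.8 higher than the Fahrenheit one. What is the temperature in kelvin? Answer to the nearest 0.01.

Let x be the Fahrenheit reading; then the Celsius reading is 5/9·x - 17.7778.
(5/9·x - 17.7778) - x = 8.8  ⇒  (-4/9)·x = 26.5778  ⇒  x = -59.8000°F.
In Celsius: (-59.8 - 32) × 5/9 = -51.0000°C.
In kelvin: -51.0000 + 273.15 = 222.15 K.

222.15 K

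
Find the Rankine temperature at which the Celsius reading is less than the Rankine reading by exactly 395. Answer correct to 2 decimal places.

Let R be the Rankine reading. The Celsius reading is C = 5/9·R - 273.15.
Require C - R = -395: (-4/9)·R - 273.15 = -395.
R = (-395 + 273.15) / (-4/9) = 274.16.

274.16°R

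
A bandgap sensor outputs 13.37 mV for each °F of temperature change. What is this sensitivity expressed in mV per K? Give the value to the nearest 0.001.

The quantity depends on a temperature interval, so only the ratio of degree sizes applies; the offset between the scales is irrelevant.
A change of 1 K is a change of 1.8°F, so per K the value is 13.37 × 1.8 = 24.066.

24.066 mV per K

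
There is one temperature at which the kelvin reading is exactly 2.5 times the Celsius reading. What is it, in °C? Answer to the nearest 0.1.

Let C be the Celsius reading. The kelvin reading is K = 1·C + 273.15.
Require K = 2.5·C: 1·C + 273.15 = 2.5·C.
(-1.5)·C = -273.15  ⇒  C = 182.1.

182.1°C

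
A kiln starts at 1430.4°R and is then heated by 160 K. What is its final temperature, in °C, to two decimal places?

Initial temperature in Celsius: (1430.4 - 491.67) × 5/9 = 521.5167°C.
The 160 K change is an interval; Kelvin and Celsius degrees are the same size, so ΔC = +160°C.
Final Celsius temperature: 521.5167 + 160.0000 = 681.5167°C.

681.52°C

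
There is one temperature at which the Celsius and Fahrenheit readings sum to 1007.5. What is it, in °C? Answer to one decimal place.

Let C be the Celsius reading. The Fahrenheit reading is F = 1.8·C + 32.
Require C + F = 1007.5: (2.8)·C + 32 = 1007.5.
C = (1007.5 - 32) / (2.8) = 348.4.

348.4°C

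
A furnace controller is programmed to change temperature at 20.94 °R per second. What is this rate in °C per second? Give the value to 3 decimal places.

11.633 °C/second

Since only a temperature interval is involved, the additive offset between the scales drops out.
A change of 1°R is a change of 5/9°C, so 20.94 × 5/9 = 11.633.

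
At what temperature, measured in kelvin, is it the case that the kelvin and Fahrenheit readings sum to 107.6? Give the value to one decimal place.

202.6 K

Let K be the kelvin reading. The Fahrenheit reading is F = 1.8·K - 459.67.
Require K + F = 107.6: (2.8)·K - 459.67 = 107.6.
K = (107.6 + 459.67) / (2.8) = 202.6.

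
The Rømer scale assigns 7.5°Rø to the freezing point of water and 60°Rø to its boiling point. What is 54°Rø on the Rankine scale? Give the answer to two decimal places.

651.10°R

Linear interpolation between the fixed points: C = (54 - 7.5) × 100 / (60 - 7.5) = 88.5714°C.
Then 88.5714 × 1.8 + 491.67 = 651.10°R.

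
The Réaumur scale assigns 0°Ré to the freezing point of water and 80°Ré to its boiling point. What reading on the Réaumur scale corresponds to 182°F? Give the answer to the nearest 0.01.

First in Celsius: (182 - 32) × 5/9 = 83.3333°C.
Linearly onto the Réaumur scale: 0 + (83.3333 / 100) × (80 - 0) = 66.67°Ré.

66.67°Ré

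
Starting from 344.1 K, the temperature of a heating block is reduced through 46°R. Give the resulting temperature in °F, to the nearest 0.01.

113.71°F

Initial temperature in Celsius: 344.1 - 273.15 = 70.9500°C.
The 46°R change is an interval, so only the factor 5/9 applies: -46 × 5/9 = -25.5556°C.
Final Celsius temperature: 70.9500 - 25.5556 = 45.3944°C.
In Fahrenheit: 45.3944 × 1.8 + 32 = 113.71°F.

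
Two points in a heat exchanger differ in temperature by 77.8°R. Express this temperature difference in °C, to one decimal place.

43.2°C

For a temperature interval the offset drops out; only the factor 5/9 applies.
77.8 × 5/9 = 43.2.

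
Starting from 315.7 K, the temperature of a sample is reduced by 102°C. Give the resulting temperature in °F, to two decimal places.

Initial temperature in Celsius: 315.7 - 273.15 = 42.5500°C.
Final Celsius temperature: 42.5500 - 102.0000 = -59.4500°C.
In Fahrenheit: -59.4500 × 1.8 + 32 = -75.01°F.

-75.01°F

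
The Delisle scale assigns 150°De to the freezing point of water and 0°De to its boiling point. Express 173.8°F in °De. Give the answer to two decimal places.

First in Celsius: (173.8 - 32) × 5/9 = 78.7778°C.
Linearly onto the Delisle scale: 150 + (78.7778 / 100) × (0 - 150) = 31.83°De.

31.83°De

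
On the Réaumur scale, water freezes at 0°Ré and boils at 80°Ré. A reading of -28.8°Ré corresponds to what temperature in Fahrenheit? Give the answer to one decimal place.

Linear interpolation between the fixed points: C = (-28.8 - 0) × 100 / (80 - 0) = -36.0000°C.
Then -36.0000 × 1.8 + 32 = -32.8°F.

-32.8°F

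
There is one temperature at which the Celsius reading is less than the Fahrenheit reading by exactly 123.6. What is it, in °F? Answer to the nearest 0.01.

238.10°F

Let F be the Fahrenheit reading. The Celsius reading is C = 5/9·F - 17.7778.
Require C - F = -123.6: (-4/9)·F - 17.7778 = -123.6.
F = (-123.6 + 17.7778) / (-4/9) = 238.10.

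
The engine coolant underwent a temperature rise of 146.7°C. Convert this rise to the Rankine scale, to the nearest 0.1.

For a temperature interval the offset drops out; only the factor 1.8 applies.
146.7 × 1.8 = 264.1.

264.1°R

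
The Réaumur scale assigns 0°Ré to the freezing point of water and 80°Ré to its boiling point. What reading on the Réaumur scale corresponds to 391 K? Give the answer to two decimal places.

First in Celsius: 391 - 273.15 = 117.8500°C.
Linearly onto the Réaumur scale: 0 + (117.8500 / 100) × (80 - 0) = 94.28°Ré.

94.28°Ré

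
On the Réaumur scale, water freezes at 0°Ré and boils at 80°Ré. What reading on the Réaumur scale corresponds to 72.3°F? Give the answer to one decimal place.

First in Celsius: (72.3 - 32) × 5/9 = 22.3889°C.
Linearly onto the Réaumur scale: 0 + (22.3889 / 100) × (80 - 0) = 17.9°Ré.

17.9°Ré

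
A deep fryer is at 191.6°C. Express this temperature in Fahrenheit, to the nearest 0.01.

In Fahrenheit: 191.6000 × 1.8 + 32 = 376.88°F.

376.88°F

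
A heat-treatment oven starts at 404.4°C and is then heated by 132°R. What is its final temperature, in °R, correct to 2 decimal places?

1351.59°R

The 132°R change is an interval, so only the factor 5/9 applies: +132 × 5/9 = +73.3333°C.
Final Celsius temperature: 404.4000 + 73.3333 = 477.7333°C.
In Rankine: 477.7333 × 1.8 + 491.67 = 1351.59°R.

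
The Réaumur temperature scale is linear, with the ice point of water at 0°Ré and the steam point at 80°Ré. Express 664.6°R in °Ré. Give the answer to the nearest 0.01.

76.86°Ré

First in Celsius: (664.6 - 491.67) × 5/9 = 96.0722°C.
Linearly onto the Réaumur scale: 0 + (96.0722 / 100) × (80 - 0) = 76.86°Ré.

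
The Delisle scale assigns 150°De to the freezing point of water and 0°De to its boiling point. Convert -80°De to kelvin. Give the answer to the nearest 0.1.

426.5 K

Linear interpolation between the fixed points: C = (-80 - 150) × 100 / (0 - 150) = 153.3333°C.
Then 153.3333 + 273.15 = 426.5 K.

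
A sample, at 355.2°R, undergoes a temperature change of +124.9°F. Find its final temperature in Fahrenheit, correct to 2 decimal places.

20.43°F

Initial temperature in Celsius: (355.2 - 491.67) × 5/9 = -75.8167°C.
The 124.9°F change is an interval, so only the factor 5/9 applies: +124.9 × 5/9 = +69.3889°C.
Final Celsius temperature: -75.8167 + 69.3889 = -6.4278°C.
In Fahrenheit: -6.4278 × 1.8 + 32 = 20.43°F.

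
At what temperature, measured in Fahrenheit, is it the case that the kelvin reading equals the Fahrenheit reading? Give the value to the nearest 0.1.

Let F be the Fahrenheit reading. The kelvin reading is K = 5/9·F + 255.372.
Set K = F: 5/9·F + 255.372 = F.
(-4/9)·F = -255.372  ⇒  F = 574.6.

574.6°F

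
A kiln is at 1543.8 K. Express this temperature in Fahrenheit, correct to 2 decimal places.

2319.17°F

In Celsius: 1543.8 - 273.15 = 1270.6500°C.
In Fahrenheit: 1270.6500 × 1.8 + 32 = 2319.17°F.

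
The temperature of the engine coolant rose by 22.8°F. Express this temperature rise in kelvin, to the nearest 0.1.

For a temperature interval the offset drops out; only the factor 5/9 applies.
22.8 × 5/9 = 12.7.

12.7 K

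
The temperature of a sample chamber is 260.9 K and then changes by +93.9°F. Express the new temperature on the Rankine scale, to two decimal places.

Initial temperature in Celsius: 260.9 - 273.15 = -12.2500°C.
The 93.9°F change is an interval, so only the factor 5/9 applies: +93.9 × 5/9 = +52.1667°C.
Final Celsius temperature: -12.2500 + 52.1667 = 39.9167°C.
In Rankine: 39.9167 × 1.8 + 491.67 = 563.52°R.

563.52°R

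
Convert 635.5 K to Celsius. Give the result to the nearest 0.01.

362.35°C

In Celsius: 635.5 - 273.15 = 362.3500°C.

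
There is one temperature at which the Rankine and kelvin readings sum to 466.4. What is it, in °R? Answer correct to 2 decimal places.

Let R be the Rankine reading. The kelvin reading is K = 5/9·R.
Require R + K = 466.4: (14/9)·R = 466.4.
R = (466.4) / (14/9) = 299.83.

299.83°R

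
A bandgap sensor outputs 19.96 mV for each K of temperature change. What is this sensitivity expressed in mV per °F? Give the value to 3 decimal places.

11.089 mV per °F

The quantity depends on a temperature interval, so only the ratio of degree sizes applies; the offset between the scales is irrelevant.
A change of 1°F is a change of 5/9 K, so per °F the value is 19.96 × 5/9 = 11.089.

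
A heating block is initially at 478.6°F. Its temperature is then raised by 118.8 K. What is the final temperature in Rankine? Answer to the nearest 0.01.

1152.11°R

Initial temperature in Celsius: (478.6 - 32) × 5/9 = 248.1111°C.
The 118.8 K change is an interval; Kelvin and Celsius degrees are the same size, so ΔC = +118.8°C.
Final Celsius temperature: 248.1111 + 118.8000 = 366.9111°C.
In Rankine: 366.9111 × 1.8 + 491.67 = 1152.11°R.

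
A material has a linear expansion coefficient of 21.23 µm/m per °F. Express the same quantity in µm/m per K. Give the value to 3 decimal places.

The quantity depends on a temperature interval, so only the ratio of degree sizes applies; the offset between the scales is irrelevant.
A change of 1 K is a change of 1.8°F, so per K the value is 21.23 × 1.8 = 38.214.

38.214 µm/m per K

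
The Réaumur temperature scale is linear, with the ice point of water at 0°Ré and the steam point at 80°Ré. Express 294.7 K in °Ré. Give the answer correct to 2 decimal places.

First in Celsius: 294.7 - 273.15 = 21.5500°C.
Linearly onto the Réaumur scale: 0 + (21.5500 / 100) × (80 - 0) = 17.24°Ré.

17.24°Ré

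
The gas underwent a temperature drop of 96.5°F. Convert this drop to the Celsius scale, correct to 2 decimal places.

53.61°C

An interval of 1°F corresponds to 5/9°C.
96.5 × 5/9 = 53.61.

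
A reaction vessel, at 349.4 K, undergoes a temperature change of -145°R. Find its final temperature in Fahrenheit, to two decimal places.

24.25°F

Initial temperature in Celsius: 349.4 - 273.15 = 76.2500°C.
The 145°R change is an interval, so only the factor 5/9 applies: -145 × 5/9 = -80.5556°C.
Final Celsius temperature: 76.2500 - 80.5556 = -4.3056°C.
In Fahrenheit: -4.3056 × 1.8 + 32 = 24.25°F.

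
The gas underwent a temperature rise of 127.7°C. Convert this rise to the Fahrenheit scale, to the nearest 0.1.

229.9°F

For a temperature interval the offset drops out; only the factor 1.8 applies.
127.7 × 1.8 = 229.9.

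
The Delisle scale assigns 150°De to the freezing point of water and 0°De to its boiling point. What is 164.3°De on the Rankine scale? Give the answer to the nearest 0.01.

Linear interpolation between the fixed points: C = (164.3 - 150) × 100 / (0 - 150) = -9.5333°C.
Then -9.5333 × 1.8 + 491.67 = 474.51°R.

474.51°R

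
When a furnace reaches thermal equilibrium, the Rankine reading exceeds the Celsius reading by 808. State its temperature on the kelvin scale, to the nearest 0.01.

Let x be the Celsius reading; then the Rankine reading is 1.8·x + 491.67.
(1.8·x + 491.67) - x = 808  ⇒  (0.8)·x = 316.33  ⇒  x = 395.4125°C.
In kelvin: 395.4125 + 273.15 = 668.56 K.

668.56 K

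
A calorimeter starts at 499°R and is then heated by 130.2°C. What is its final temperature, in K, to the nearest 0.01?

Initial temperature in Celsius: (499 - 491.67) × 5/9 = 4.0722°C.
Final Celsius temperature: 4.0722 + 130.2000 = 134.2722°C.
In kelvin: 134.2722 + 273.15 = 407.42 K.

407.42 K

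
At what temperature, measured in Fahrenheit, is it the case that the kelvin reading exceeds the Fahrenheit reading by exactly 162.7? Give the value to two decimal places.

Let F be the Fahrenheit reading. The kelvin reading is K = 5/9·F + 255.372.
Require K - F = 162.7: (-4/9)·F + 255.372 = 162.7.
F = (162.7 - 255.372) / (-4/9) = 208.51.

208.51°F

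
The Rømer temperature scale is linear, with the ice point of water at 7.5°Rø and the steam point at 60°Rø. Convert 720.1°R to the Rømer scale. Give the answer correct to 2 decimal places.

74.13°Rø

First in Celsius: (720.1 - 491.67) × 5/9 = 126.9056°C.
Linearly onto the Rømer scale: 7.5 + (126.9056 / 100) × (60 - 7.5) = 74.13°Rø.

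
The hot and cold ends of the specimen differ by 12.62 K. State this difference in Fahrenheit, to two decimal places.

22.72°F

Only the scale ratio 1.8 matters for a change in temperature.
12.62 × 1.8 = 22.72.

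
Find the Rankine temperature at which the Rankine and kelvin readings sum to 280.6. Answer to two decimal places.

Let R be the Rankine reading. The kelvin reading is K = 5/9·R.
Require R + K = 280.6: (14/9)·R = 280.6.
R = (280.6) / (14/9) = 180.39.

180.39°R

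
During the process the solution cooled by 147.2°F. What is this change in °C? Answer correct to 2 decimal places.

For a temperature interval the offset drops out; only the factor 5/9 applies.
147.2 × 5/9 = 81.78.

81.78°C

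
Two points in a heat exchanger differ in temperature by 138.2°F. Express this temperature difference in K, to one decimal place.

For a temperature interval the offset drops out; only the factor 5/9 applies.
138.2 × 5/9 = 76.8.

76.8 K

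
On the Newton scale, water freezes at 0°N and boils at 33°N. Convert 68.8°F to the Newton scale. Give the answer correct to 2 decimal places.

First in Celsius: (68.8 - 32) × 5/9 = 20.4444°C.
Linearly onto the Newton scale: 0 + (20.4444 / 100) × (33 - 0) = 6.75°N.

6.75°N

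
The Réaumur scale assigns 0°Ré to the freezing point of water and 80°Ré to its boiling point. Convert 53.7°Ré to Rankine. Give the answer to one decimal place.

612.5°R

Linear interpolation between the fixed points: C = (53.7 - 0) × 100 / (80 - 0) = 67.1250°C.
Then 67.1250 × 1.8 + 491.67 = 612.5°R.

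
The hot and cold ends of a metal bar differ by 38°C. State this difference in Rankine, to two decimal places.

68.40°R

For a temperature interval the offset drops out; only the factor 1.8 applies.
38 × 1.8 = 68.40.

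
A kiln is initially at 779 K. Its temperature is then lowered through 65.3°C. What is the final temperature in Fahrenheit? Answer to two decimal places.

Initial temperature in Celsius: 779 - 273.15 = 505.8500°C.
Final Celsius temperature: 505.8500 - 65.3000 = 440.5500°C.
In Fahrenheit: 440.5500 × 1.8 + 32 = 824.99°F.

824.99°F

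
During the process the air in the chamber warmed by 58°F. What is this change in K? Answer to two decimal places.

Only the scale ratio 5/9 matters for a change in temperature.
58 × 5/9 = 32.22.

32.22 K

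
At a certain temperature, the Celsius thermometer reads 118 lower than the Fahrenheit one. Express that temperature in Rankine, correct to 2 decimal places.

685.17°R

Let x be the Fahrenheit reading; then the Celsius reading is 5/9·x - 17.7778.
(5/9·x - 17.7778) - x = -118  ⇒  (-4/9)·x = -100.222  ⇒  x = 225.5000°F.
In Celsius: (225.5 - 32) × 5/9 = 107.5000°C.
In Rankine: 107.5000 × 1.8 + 491.67 = 685.17°R.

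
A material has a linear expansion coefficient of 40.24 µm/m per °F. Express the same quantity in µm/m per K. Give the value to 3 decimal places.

72.432 µm/m per K

The quantity depends on a temperature interval, so only the ratio of degree sizes applies; the offset between the scales is irrelevant.
A change of 1 K is a change of 1.8°F, so per K the value is 40.24 × 1.8 = 72.432.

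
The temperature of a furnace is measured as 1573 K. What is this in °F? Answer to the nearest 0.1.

In Celsius: 1573 - 273.15 = 1299.8500°C.
In Fahrenheit: 1299.8500 × 1.8 + 32 = 2371.7°F.

2371.7°F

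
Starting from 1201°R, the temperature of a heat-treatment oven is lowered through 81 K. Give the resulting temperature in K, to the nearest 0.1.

Initial temperature in Celsius: (1201 - 491.67) × 5/9 = 394.0722°C.
The 81 K change is an interval; Kelvin and Celsius degrees are the same size, so ΔC = -81°C.
Final Celsius temperature: 394.0722 - 81.0000 = 313.0722°C.
In kelvin: 313.0722 + 273.15 = 586.2 K.

586.2 K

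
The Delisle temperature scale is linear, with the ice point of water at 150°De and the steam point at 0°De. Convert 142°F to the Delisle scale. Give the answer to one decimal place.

58.3°De

First in Celsius: (142 - 32) × 5/9 = 61.1111°C.
Linearly onto the Delisle scale: 150 + (61.1111 / 100) × (0 - 150) = 58.3°De.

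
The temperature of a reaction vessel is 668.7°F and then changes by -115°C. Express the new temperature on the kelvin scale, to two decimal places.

511.87 K

Initial temperature in Celsius: (668.7 - 32) × 5/9 = 353.7222°C.
Final Celsius temperature: 353.7222 - 115.0000 = 238.7222°C.
In kelvin: 238.7222 + 273.15 = 511.87 K.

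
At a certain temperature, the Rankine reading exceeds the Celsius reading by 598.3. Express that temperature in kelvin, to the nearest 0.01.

Let x be the Celsius reading; then the Rankine reading is 1.8·x + 491.67.
(1.8·x + 491.67) - x = 598.3  ⇒  (0.8)·x = 106.63  ⇒  x = 133.2875°C.
In kelvin: 133.2875 + 273.15 = 406.44 K.

406.44 K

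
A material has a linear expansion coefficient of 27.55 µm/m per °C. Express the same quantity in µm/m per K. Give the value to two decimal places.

The quantity depends on a temperature interval, so only the ratio of degree sizes applies; the offset between the scales is irrelevant.
A change of 1 K is a change of 1°C, so per K the value is 27.55 × 1 = 27.55.

27.55 µm/m per K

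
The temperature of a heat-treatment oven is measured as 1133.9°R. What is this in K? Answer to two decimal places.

629.94 K

In Celsius: (1133.9 - 491.67) × 5/9 = 356.7944°C.
In kelvin: 356.7944 + 273.15 = 629.94 K.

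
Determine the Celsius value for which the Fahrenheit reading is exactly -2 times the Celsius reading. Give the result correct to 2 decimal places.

-8.42°C

Let C be the Celsius reading. The Fahrenheit reading is F = 1.8·C + 32.
Require F = -2·C: 1.8·C + 32 = -2·C.
(3.8)·C = -32  ⇒  C = -8.42.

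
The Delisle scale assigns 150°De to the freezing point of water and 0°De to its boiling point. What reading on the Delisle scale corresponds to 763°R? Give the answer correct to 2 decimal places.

-76.11°De

First in Celsius: (763 - 491.67) × 5/9 = 150.7389°C.
Linearly onto the Delisle scale: 150 + (150.7389 / 100) × (0 - 150) = -76.11°De.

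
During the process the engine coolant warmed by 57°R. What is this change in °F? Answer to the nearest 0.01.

57.00°F

Rankine and Fahrenheit degrees are the same size, so the interval is unchanged: 57.00.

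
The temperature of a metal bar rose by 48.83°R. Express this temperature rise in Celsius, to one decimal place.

27.1°C

Only the scale ratio 5/9 matters for a change in temperature.
48.83 × 5/9 = 27.1.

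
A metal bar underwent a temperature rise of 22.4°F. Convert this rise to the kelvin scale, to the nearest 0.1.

12.4 K

For a temperature interval the offset drops out; only the factor 5/9 applies.
22.4 × 5/9 = 12.4.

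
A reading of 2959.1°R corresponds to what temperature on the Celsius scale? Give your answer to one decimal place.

1370.8°C

In Celsius: (2959.1 - 491.67) × 5/9 = 1370.7944°C.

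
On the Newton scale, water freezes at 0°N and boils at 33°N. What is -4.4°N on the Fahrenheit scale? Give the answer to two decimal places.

Linear interpolation between the fixed points: C = (-4.4 - 0) × 100 / (33 - 0) = -13.3333°C.
Then -13.3333 × 1.8 + 32 = 8.00°F.

8.00°F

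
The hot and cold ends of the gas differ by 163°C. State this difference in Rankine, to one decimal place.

293.4°R

An interval of 1°C corresponds to 1.8°R.
163 × 1.8 = 293.4.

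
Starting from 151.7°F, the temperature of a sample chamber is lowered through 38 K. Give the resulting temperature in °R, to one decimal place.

543.0°R

Initial temperature in Celsius: (151.7 - 32) × 5/9 = 66.5000°C.
The 38 K change is an interval; Kelvin and Celsius degrees are the same size, so ΔC = -38°C.
Final Celsius temperature: 66.5000 - 38.0000 = 28.5000°C.
In Rankine: 28.5000 × 1.8 + 491.67 = 543.0°R.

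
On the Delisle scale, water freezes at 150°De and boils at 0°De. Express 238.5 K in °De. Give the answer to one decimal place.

202.0°De

First in Celsius: 238.5 - 273.15 = -34.6500°C.
Linearly onto the Delisle scale: 150 + (-34.6500 / 100) × (0 - 150) = 202.0°De.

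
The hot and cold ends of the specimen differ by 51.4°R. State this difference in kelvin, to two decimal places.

28.56 K

An interval of 1°R corresponds to 5/9 K.
51.4 × 5/9 = 28.56.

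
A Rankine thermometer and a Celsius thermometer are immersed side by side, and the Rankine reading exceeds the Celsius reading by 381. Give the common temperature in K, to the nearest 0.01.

Let x be the Rankine reading; then the Celsius reading is 5/9·x - 273.15.
(5/9·x - 273.15) - x = -381  ⇒  (-4/9)·x = -107.85  ⇒  x = 242.6625°R.
In Celsius: (242.6625 - 491.67) × 5/9 = -138.3375°C.
In kelvin: -138.3375 + 273.15 = 134.81 K.

134.81 K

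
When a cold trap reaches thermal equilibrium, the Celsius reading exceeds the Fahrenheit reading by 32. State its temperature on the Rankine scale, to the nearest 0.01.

Let x be the Fahrenheit reading; then the Celsius reading is 5/9·x - 17.7778.
(5/9·x - 17.7778) - x = 32  ⇒  (-4/9)·x = 49.7778  ⇒  x = -112.0000°F.
In Celsius: (-112 - 32) × 5/9 = -80.0000°C.
In Rankine: -80.0000 × 1.8 + 491.67 = 347.67°R.

347.67°R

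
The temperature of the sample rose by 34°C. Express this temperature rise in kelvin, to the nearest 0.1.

34.0 K

Celsius and kelvin degrees are the same size, so the interval is unchanged: 34.0.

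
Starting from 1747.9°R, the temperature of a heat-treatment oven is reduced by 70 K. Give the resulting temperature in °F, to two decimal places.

1162.23°F

Initial temperature in Celsius: (1747.9 - 491.67) × 5/9 = 697.9056°C.
The 70 K change is an interval; Kelvin and Celsius degrees are the same size, so ΔC = -70°C.
Final Celsius temperature: 697.9056 - 70.0000 = 627.9056°C.
In Fahrenheit: 627.9056 × 1.8 + 32 = 1162.23°F.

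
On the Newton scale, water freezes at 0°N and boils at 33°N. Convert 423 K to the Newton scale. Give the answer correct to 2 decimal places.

First in Celsius: 423 - 273.15 = 149.8500°C.
Linearly onto the Newton scale: 0 + (149.8500 / 100) × (33 - 0) = 49.45°N.

49.45°N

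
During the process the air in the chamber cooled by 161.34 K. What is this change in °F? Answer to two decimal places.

For a temperature interval the offset drops out; only the factor 1.8 applies.
161.34 × 1.8 = 290.41.

290.41°F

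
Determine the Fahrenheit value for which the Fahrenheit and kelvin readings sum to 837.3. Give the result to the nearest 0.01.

374.10°F

Let F be the Fahrenheit reading. The kelvin reading is K = 5/9·F + 255.372.
Require F + K = 837.3: (14/9)·F + 255.372 = 837.3.
F = (837.3 - 255.372) / (14/9) = 374.10.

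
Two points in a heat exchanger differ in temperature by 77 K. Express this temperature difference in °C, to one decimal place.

Kelvin and Celsius degrees are the same size, so the interval is unchanged: 77.0.

77.0°C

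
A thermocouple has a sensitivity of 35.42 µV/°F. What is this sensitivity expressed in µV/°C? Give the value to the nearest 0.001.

63.756 µV/°C

The quantity depends on a temperature interval, so only the ratio of degree sizes applies; the offset between the scales is irrelevant.
A change of 1°C is a change of 1.8°F, so per °C the value is 35.42 × 1.8 = 63.756.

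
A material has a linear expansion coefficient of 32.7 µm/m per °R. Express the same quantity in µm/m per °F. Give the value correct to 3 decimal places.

32.700 µm/m per °F

Since only a temperature interval is involved, the additive offset between the scales drops out.
A change of 1°F is a change of 1°R, so per °F the value is 32.7 × 1 = 32.700.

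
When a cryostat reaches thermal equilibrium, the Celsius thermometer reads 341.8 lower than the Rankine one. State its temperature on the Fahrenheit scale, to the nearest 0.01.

Let x be the Rankine reading; then the Celsius reading is 5/9·x - 273.15.
(5/9·x - 273.15) - x = -341.8  ⇒  (-4/9)·x = -68.65  ⇒  x = 154.4625°R.
In Celsius: (154.4625 - 491.67) × 5/9 = -187.3375°C.
In Fahrenheit: -187.3375 × 1.8 + 32 = -305.21°F.

-305.21°F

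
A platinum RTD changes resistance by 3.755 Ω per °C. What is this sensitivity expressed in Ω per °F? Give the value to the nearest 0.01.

The quantity depends on a temperature interval, so only the ratio of degree sizes applies; the offset between the scales is irrelevant.
A change of 1°F is a change of 5/9°C, so per °F the value is 3.755 × 5/9 = 2.09.

2.09 Ω per °F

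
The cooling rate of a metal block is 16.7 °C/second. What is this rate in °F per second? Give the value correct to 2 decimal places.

Since only a temperature interval is involved, the additive offset between the scales drops out.
A change of 1°C is a change of 1.8°F, so 16.7 × 1.8 = 30.06.

30.06 °F/second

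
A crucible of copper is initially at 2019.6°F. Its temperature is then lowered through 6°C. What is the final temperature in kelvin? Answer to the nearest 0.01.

1371.37 K

Initial temperature in Celsius: (2019.6 - 32) × 5/9 = 1104.2222°C.
Final Celsius temperature: 1104.2222 - 6.0000 = 1098.2222°C.
In kelvin: 1098.2222 + 273.15 = 1371.37 K.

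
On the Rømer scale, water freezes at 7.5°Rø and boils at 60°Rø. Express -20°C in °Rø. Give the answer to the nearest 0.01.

-3.00°Rø

Linearly onto the Rømer scale: 7.5 + (-20.0000 / 100) × (60 - 7.5) = -3.00°Rø.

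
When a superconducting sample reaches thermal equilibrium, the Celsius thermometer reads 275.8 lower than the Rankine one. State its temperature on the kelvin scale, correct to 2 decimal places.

Let x be the Rankine reading; then the Celsius reading is 5/9·x - 273.15.
(5/9·x - 273.15) - x = -275.8  ⇒  (-4/9)·x = -2.65  ⇒  x = 5.9625°R.
In Celsius: (5.9625 - 491.67) × 5/9 = -269.8375°C.
In kelvin: -269.8375 + 273.15 = 3.31 K.

3.31 K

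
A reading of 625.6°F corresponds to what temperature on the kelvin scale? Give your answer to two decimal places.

In Celsius: (625.6 - 32) × 5/9 = 329.7778°C.
In kelvin: 329.7778 + 273.15 = 602.93 K.

602.93 K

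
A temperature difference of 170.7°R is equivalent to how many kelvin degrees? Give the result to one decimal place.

94.8 K

Only the scale ratio 5/9 matters for a change in temperature.
170.7 × 5/9 = 94.8.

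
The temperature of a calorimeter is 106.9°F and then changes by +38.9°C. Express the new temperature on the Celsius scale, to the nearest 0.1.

Initial temperature in Celsius: (106.9 - 32) × 5/9 = 41.6111°C.
Final Celsius temperature: 41.6111 + 38.9000 = 80.5111°C.

80.5°C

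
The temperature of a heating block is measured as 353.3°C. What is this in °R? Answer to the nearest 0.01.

In Rankine: 353.3000 × 1.8 + 491.67 = 1127.61°R.

1127.61°R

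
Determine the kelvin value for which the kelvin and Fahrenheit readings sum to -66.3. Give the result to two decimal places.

Let K be the kelvin reading. The Fahrenheit reading is F = 1.8·K - 459.67.
Require K + F = -66.3: (2.8)·K - 459.67 = -66.3.
K = (-66.3 + 459.67) / (2.8) = 140.49.

140.49 K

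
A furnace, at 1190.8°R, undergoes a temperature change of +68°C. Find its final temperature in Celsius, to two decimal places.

Initial temperature in Celsius: (1190.8 - 491.67) × 5/9 = 388.4056°C.
Final Celsius temperature: 388.4056 + 68.0000 = 456.4056°C.

456.41°C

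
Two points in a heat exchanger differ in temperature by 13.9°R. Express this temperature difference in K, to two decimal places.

7.72 K

Only the scale ratio 5/9 matters for a change in temperature.
13.9 × 5/9 = 7.72.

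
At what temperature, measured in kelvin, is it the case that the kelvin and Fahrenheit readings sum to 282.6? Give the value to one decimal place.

265.1 K

Let K be the kelvin reading. The Fahrenheit reading is F = 1.8·K - 459.67.
Require K + F = 282.6: (2.8)·K - 459.67 = 282.6.
K = (282.6 + 459.67) / (2.8) = 265.1.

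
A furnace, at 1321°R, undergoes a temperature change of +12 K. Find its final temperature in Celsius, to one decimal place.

Initial temperature in Celsius: (1321 - 491.67) × 5/9 = 460.7389°C.
The 12 K change is an interval; Kelvin and Celsius degrees are the same size, so ΔC = +12°C.
Final Celsius temperature: 460.7389 + 12.0000 = 472.7389°C.

472.7°C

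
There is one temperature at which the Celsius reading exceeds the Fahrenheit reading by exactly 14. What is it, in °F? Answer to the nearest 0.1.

-71.5°F

Let F be the Fahrenheit reading. The Celsius reading is C = 5/9·F - 17.7778.
Require C - F = 14: (-4/9)·F - 17.7778 = 14.
F = (14 + 17.7778) / (-4/9) = -71.5.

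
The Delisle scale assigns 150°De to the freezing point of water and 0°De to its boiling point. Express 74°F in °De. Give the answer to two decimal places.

First in Celsius: (74 - 32) × 5/9 = 23.3333°C.
Linearly onto the Delisle scale: 150 + (23.3333 / 100) × (0 - 150) = 115.00°De.

115.00°De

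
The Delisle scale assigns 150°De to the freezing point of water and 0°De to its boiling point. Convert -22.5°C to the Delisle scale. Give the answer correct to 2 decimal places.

Linearly onto the Delisle scale: 150 + (-22.5000 / 100) × (0 - 150) = 183.75°De.

183.75°De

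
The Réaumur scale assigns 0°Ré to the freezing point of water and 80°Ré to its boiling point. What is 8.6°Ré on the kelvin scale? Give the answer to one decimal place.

283.9 K

Linear interpolation between the fixed points: C = (8.6 - 0) × 100 / (80 - 0) = 10.7500°C.
Then 10.7500 + 273.15 = 283.9 K.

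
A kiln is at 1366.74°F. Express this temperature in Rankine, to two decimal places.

In Celsius: (1366.74 - 32) × 5/9 = 741.5222°C.
In Rankine: 741.5222 × 1.8 + 491.67 = 1826.41°R.

1826.41°R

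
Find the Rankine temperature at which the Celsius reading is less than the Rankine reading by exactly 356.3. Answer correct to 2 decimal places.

Let R be the Rankine reading. The Celsius reading is C = 5/9·R - 273.15.
Require C - R = -356.3: (-4/9)·R - 273.15 = -356.3.
R = (-356.3 + 273.15) / (-4/9) = 187.09.

187.09°R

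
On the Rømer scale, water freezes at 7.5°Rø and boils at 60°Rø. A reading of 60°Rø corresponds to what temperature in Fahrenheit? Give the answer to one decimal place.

212.0°F

Linear interpolation between the fixed points: C = (60 - 7.5) × 100 / (60 - 7.5) = 100.0000°C.
Then 100.0000 × 1.8 + 32 = 212.0°F.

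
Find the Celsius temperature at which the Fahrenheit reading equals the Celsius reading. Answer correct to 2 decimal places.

Let C be the Celsius reading. The Fahrenheit reading is F = 1.8·C + 32.
Set F = C: 1.8·C + 32 = C.
(0.8)·C = -32  ⇒  C = -40.00.

-40.00°C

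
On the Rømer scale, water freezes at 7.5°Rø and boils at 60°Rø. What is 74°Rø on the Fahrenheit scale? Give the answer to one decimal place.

Linear interpolation between the fixed points: C = (74 - 7.5) × 100 / (60 - 7.5) = 126.6667°C.
Then 126.6667 × 1.8 + 32 = 260.0°F.

260.0°F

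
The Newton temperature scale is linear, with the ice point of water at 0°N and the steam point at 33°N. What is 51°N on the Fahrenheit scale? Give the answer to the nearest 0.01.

310.18°F

Linear interpolation between the fixed points: C = (51 - 0) × 100 / (33 - 0) = 154.5455°C.
Then 154.5455 × 1.8 + 32 = 310.18°F.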